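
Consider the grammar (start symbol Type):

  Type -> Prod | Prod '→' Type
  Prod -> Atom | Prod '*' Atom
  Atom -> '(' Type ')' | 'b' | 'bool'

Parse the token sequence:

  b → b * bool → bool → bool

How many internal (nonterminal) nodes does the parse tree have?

14

[Type [Prod [Atom b]] → [Type [Prod [Prod [Atom b]] * [Atom bool]] → [Type [Prod [Atom bool]] → [Type [Prod [Atom bool]]]]]]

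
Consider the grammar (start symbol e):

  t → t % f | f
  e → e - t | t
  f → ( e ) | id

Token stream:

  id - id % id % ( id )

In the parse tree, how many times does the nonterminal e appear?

[e [e [t [f id]]] - [t [t [t [f id]] % [f id]] % [f ( [e [t [f id]]] )]]]

3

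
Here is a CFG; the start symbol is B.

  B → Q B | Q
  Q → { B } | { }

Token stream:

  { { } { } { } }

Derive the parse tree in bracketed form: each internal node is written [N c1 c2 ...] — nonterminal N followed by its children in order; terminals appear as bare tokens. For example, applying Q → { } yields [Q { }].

B
Q
{ B }
{ Q B }
{ { } B }
{ { } Q B }
{ { } { } B }
{ { } { } Q }
{ { } { } { } }

[B [Q { [B [Q { }] [B [Q { }] [B [Q { }]]]] }]]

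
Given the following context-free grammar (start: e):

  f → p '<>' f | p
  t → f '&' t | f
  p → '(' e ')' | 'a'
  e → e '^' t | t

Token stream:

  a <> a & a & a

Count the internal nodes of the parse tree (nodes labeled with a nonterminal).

12

[e [t [f [p a] <> [f [p a]]] & [t [f [p a]] & [t [f [p a]]]]]]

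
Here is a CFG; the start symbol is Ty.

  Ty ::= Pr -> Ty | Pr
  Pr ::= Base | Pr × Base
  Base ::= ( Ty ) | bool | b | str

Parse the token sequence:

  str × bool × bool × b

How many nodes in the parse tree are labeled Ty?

1

[Ty [Pr [Pr [Pr [Pr [Base str]] × [Base bool]] × [Base bool]] × [Base b]]]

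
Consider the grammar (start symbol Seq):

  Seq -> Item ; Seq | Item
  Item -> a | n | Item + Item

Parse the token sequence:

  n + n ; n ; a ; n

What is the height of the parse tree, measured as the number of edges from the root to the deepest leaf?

5

[Seq [Item [Item n] + [Item n]] ; [Seq [Item n] ; [Seq [Item a] ; [Seq [Item n]]]]]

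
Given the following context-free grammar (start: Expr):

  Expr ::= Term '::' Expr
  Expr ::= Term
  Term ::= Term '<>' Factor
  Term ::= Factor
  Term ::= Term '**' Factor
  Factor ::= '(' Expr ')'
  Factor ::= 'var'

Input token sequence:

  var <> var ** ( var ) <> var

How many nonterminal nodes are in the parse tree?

[Expr [Term [Term [Term [Term [Factor var]] <> [Factor var]] ** [Factor ( [Expr [Term [Factor var]]] )]] <> [Factor var]]]

12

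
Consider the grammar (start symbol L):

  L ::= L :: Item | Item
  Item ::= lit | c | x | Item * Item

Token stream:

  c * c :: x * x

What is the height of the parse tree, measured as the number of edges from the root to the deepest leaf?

[L [L [Item [Item c] * [Item c]]] :: [Item [Item x] * [Item x]]]

4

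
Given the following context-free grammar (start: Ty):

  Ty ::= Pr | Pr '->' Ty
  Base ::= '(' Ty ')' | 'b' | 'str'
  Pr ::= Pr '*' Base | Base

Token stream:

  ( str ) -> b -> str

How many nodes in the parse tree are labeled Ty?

4

[Ty [Pr [Base ( [Ty [Pr [Base str]]] )]] -> [Ty [Pr [Base b]] -> [Ty [Pr [Base str]]]]]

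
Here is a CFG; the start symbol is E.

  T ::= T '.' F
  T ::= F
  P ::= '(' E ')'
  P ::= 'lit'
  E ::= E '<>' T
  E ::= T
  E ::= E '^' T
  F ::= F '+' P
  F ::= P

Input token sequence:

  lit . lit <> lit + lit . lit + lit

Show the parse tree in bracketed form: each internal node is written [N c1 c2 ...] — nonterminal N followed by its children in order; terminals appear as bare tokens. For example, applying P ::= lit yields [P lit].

[E [E [T [T [F [P lit]]] . [F [P lit]]]] <> [T [T [F [F [P lit]] + [P lit]]] . [F [F [P lit]] + [P lit]]]]

E
E <> T
T <> T
T . F <> T
F . F <> T
P . F <> T
lit . F <> T
lit . P <> T
lit . lit <> T
lit . lit <> T . F
lit . lit <> F . F
lit . lit <> F + P . F
lit . lit <> P + P . F
lit . lit <> lit + P . F
lit . lit <> lit + lit . F
lit . lit <> lit + lit . F + P
lit . lit <> lit + lit . P + P
lit . lit <> lit + lit . lit + P
lit . lit <> lit + lit . lit + lit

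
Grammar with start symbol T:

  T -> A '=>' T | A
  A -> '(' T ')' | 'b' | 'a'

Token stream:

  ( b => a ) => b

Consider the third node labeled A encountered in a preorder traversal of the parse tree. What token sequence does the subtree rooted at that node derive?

[T [A ( [T [A b] => [T [A a]]] )] => [T [A b]]]

a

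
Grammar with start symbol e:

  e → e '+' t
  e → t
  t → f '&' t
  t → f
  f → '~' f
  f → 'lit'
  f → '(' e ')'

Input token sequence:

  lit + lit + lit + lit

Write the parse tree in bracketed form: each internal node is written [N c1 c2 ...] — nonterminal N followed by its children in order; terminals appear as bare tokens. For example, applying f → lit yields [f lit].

[e [e [e [e [t [f lit]]] + [t [f lit]]] + [t [f lit]]] + [t [f lit]]]

e
e + t
e + t + t
e + t + t + t
t + t + t + t
f + t + t + t
lit + t + t + t
lit + f + t + t
lit + lit + t + t
lit + lit + f + t
lit + lit + lit + t
lit + lit + lit + f
lit + lit + lit + lit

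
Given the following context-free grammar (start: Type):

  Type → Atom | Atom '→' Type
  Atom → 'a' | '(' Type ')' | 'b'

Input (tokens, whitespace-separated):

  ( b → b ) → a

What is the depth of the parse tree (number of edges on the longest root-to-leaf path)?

5

[Type [Atom ( [Type [Atom b] → [Type [Atom b]]] )] → [Type [Atom a]]]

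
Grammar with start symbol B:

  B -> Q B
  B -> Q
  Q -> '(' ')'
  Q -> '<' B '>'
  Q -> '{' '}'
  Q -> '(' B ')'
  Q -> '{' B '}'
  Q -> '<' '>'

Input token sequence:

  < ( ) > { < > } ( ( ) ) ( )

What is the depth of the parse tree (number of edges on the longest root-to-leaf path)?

6

[B [Q < [B [Q ( )]] >] [B [Q { [B [Q < >]] }] [B [Q ( [B [Q ( )]] )] [B [Q ( )]]]]]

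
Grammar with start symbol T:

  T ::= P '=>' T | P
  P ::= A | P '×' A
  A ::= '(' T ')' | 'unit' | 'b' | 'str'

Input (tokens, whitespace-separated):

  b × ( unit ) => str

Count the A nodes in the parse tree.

4

[T [P [P [A b]] × [A ( [T [P [A unit]]] )]] => [T [P [A str]]]]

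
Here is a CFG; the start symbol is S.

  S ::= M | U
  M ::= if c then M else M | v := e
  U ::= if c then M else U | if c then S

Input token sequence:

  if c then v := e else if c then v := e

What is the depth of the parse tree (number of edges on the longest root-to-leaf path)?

[S [U if c then [M v := e] else [U if c then [S [M v := e]]]]]

5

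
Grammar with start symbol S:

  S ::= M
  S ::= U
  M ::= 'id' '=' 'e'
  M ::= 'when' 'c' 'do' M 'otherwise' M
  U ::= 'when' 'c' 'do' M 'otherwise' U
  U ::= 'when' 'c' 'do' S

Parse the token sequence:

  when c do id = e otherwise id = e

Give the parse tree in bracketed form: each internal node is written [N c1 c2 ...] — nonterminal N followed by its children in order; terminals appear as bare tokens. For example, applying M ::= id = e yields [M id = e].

S
M
when c do M otherwise M
when c do id = e otherwise M
when c do id = e otherwise id = e

[S [M when c do [M id = e] otherwise [M id = e]]]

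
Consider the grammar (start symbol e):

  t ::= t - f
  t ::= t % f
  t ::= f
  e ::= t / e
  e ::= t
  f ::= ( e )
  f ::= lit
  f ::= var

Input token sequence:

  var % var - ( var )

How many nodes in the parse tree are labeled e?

2

[e [t [t [t [f var]] % [f var]] - [f ( [e [t [f var]]] )]]]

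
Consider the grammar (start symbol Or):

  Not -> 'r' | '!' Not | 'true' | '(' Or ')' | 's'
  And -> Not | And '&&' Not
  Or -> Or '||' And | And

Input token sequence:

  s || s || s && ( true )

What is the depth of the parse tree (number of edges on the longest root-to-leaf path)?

6

[Or [Or [Or [And [Not s]]] || [And [Not s]]] || [And [And [Not s]] && [Not ( [Or [And [Not true]]] )]]]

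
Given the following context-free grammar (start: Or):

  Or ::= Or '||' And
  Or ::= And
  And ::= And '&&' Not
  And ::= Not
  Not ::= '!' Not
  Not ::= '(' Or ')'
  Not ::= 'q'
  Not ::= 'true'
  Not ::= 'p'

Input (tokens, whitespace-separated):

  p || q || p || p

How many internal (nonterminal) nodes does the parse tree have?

12

[Or [Or [Or [Or [And [Not p]]] || [And [Not q]]] || [And [Not p]]] || [And [Not p]]]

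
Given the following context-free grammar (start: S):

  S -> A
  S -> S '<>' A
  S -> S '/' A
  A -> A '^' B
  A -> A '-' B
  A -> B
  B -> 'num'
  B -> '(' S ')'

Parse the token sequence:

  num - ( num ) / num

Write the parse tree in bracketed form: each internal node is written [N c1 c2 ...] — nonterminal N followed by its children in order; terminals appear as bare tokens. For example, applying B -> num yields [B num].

[S [S [A [A [B num]] - [B ( [S [A [B num]]] )]]] / [A [B num]]]

S
S / A
A / A
A - B / A
B - B / A
num - B / A
num - ( S ) / A
num - ( A ) / A
num - ( B ) / A
num - ( num ) / A
num - ( num ) / B
num - ( num ) / num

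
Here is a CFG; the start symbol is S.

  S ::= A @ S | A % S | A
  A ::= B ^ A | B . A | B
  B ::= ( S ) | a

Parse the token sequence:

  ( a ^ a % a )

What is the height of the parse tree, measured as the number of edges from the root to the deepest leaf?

[S [A [B ( [S [A [B a] ^ [A [B a]]] % [S [A [B a]]]] )]]]

7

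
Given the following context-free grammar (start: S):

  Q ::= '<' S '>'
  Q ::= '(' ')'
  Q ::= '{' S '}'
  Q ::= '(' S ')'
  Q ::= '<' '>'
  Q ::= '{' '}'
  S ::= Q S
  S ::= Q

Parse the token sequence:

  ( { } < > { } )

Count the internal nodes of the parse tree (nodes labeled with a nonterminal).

[S [Q ( [S [Q { }] [S [Q < >] [S [Q { }]]]] )]]

8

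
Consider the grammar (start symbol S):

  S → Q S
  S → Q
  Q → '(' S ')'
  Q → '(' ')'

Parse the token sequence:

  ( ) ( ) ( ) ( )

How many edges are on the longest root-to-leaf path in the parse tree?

[S [Q ( )] [S [Q ( )] [S [Q ( )] [S [Q ( )]]]]]

5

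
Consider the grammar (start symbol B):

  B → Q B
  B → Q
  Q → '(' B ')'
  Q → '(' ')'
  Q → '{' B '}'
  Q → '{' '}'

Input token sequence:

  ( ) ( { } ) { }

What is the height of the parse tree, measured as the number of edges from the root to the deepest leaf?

5

[B [Q ( )] [B [Q ( [B [Q { }]] )] [B [Q { }]]]]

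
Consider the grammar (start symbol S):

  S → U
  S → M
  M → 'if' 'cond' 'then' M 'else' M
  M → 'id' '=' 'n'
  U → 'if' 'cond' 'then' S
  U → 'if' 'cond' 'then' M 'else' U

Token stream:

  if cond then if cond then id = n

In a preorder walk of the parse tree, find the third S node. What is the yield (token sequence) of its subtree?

id = n

[S [U if cond then [S [U if cond then [S [M id = n]]]]]]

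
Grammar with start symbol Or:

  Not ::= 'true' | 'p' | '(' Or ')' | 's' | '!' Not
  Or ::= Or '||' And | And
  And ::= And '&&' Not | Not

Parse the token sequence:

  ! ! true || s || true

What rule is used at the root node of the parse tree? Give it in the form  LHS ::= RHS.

[Or [Or [Or [And [Not ! [Not ! [Not true]]]]] || [And [Not s]]] || [And [Not true]]]

Or ::= Or '||' And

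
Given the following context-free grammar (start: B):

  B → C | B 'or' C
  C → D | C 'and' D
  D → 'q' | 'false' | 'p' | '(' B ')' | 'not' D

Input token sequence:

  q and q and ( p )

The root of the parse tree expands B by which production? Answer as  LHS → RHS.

[B [C [C [C [D q]] and [D q]] and [D ( [B [C [D p]]] )]]]

B → C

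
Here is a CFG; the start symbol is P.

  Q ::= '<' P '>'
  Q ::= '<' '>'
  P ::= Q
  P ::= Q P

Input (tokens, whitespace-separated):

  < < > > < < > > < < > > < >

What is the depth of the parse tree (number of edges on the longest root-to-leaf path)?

6

[P [Q < [P [Q < >]] >] [P [Q < [P [Q < >]] >] [P [Q < [P [Q < >]] >] [P [Q < >]]]]]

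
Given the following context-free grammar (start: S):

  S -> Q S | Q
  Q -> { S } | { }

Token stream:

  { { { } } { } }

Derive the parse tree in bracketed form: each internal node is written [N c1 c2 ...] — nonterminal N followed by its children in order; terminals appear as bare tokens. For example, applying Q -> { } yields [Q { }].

[S [Q { [S [Q { [S [Q { }]] }] [S [Q { }]]] }]]

S
Q
{ S }
{ Q S }
{ { S } S }
{ { Q } S }
{ { { } } S }
{ { { } } Q }
{ { { } } { } }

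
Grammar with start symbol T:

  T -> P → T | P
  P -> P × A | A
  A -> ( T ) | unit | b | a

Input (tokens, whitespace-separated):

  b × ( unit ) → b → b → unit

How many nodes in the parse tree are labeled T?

5

[T [P [P [A b]] × [A ( [T [P [A unit]]] )]] → [T [P [A b]] → [T [P [A b]] → [T [P [A unit]]]]]]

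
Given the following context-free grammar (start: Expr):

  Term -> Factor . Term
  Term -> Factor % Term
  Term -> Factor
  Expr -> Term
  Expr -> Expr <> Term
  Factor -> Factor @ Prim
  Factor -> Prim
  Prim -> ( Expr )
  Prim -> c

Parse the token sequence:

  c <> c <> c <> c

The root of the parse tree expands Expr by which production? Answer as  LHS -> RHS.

Expr -> Expr <> Term

[Expr [Expr [Expr [Expr [Term [Factor [Prim c]]]] <> [Term [Factor [Prim c]]]] <> [Term [Factor [Prim c]]]] <> [Term [Factor [Prim c]]]]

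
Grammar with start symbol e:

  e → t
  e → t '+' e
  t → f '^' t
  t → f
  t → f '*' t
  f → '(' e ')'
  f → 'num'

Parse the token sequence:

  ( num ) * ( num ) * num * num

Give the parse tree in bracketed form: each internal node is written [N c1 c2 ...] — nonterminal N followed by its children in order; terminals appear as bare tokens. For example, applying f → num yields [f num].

[e [t [f ( [e [t [f num]]] )] * [t [f ( [e [t [f num]]] )] * [t [f num] * [t [f num]]]]]]

e
t
f * t
( e ) * t
( t ) * t
( f ) * t
( num ) * t
( num ) * f * t
( num ) * ( e ) * t
( num ) * ( t ) * t
( num ) * ( f ) * t
( num ) * ( num ) * t
( num ) * ( num ) * f * t
( num ) * ( num ) * num * t
( num ) * ( num ) * num * f
( num ) * ( num ) * num * num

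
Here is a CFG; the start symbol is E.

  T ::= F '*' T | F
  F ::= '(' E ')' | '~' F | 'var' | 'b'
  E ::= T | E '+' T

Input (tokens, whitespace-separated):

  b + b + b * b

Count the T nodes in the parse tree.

[E [E [E [T [F b]]] + [T [F b]]] + [T [F b] * [T [F b]]]]

4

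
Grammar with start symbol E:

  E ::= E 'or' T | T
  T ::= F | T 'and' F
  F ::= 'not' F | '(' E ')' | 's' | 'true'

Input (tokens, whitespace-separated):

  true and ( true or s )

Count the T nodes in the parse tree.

[E [T [T [F true]] and [F ( [E [E [T [F true]]] or [T [F s]]] )]]]

4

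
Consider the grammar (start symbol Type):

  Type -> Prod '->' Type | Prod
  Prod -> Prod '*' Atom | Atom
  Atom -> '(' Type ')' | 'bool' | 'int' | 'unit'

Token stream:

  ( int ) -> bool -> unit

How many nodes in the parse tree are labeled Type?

[Type [Prod [Atom ( [Type [Prod [Atom int]]] )]] -> [Type [Prod [Atom bool]] -> [Type [Prod [Atom unit]]]]]

4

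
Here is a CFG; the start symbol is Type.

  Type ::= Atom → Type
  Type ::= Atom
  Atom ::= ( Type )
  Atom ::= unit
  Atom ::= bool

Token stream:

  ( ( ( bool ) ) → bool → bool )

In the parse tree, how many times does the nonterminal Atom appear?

6

[Type [Atom ( [Type [Atom ( [Type [Atom ( [Type [Atom bool]] )]] )] → [Type [Atom bool] → [Type [Atom bool]]]] )]]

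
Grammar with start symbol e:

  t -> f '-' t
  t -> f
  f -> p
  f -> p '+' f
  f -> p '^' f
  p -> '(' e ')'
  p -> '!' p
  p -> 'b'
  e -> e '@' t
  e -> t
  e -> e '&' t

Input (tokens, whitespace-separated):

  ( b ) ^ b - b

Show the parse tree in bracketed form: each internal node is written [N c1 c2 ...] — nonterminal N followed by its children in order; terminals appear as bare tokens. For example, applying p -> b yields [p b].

[e [t [f [p ( [e [t [f [p b]]]] )] ^ [f [p b]]] - [t [f [p b]]]]]

e
t
f - t
p ^ f - t
( e ) ^ f - t
( t ) ^ f - t
( f ) ^ f - t
( p ) ^ f - t
( b ) ^ f - t
( b ) ^ p - t
( b ) ^ b - t
( b ) ^ b - f
( b ) ^ b - p
( b ) ^ b - b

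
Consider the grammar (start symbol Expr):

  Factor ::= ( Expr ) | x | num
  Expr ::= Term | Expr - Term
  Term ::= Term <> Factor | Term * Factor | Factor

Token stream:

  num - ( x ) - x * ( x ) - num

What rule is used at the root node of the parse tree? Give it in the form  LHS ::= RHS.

Expr ::= Expr - Term

[Expr [Expr [Expr [Expr [Term [Factor num]]] - [Term [Factor ( [Expr [Term [Factor x]]] )]]] - [Term [Term [Factor x]] * [Factor ( [Expr [Term [Factor x]]] )]]] - [Term [Factor num]]]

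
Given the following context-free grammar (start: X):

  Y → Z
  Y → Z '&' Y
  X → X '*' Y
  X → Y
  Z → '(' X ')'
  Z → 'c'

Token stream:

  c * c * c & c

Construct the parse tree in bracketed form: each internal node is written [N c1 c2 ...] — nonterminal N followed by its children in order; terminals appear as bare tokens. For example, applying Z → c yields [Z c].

[X [X [X [Y [Z c]]] * [Y [Z c]]] * [Y [Z c] & [Y [Z c]]]]

X
X * Y
X * Y * Y
Y * Y * Y
Z * Y * Y
c * Y * Y
c * Z * Y
c * c * Y
c * c * Z & Y
c * c * c & Y
c * c * c & Z
c * c * c & c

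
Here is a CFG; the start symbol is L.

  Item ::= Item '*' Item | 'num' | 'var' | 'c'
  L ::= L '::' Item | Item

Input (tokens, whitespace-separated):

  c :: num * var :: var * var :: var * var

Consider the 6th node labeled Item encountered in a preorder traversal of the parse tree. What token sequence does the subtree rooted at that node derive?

[L [L [L [L [Item c]] :: [Item [Item num] * [Item var]]] :: [Item [Item var] * [Item var]]] :: [Item [Item var] * [Item var]]]

var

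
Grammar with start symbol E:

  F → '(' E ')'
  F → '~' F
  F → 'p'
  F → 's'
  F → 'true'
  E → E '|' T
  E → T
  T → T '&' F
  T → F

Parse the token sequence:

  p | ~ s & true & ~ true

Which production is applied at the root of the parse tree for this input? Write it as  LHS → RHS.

[E [E [T [F p]]] | [T [T [T [F ~ [F s]]] & [F true]] & [F ~ [F true]]]]

E → E '|' T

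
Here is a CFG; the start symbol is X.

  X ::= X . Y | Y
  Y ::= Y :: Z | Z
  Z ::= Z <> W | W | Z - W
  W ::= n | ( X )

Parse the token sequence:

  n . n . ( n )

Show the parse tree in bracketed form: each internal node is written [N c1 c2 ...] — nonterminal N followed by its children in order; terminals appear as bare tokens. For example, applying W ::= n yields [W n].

X
X . Y
X . Y . Y
Y . Y . Y
Z . Y . Y
W . Y . Y
n . Y . Y
n . Z . Y
n . W . Y
n . n . Y
n . n . Z
n . n . W
n . n . ( X )
n . n . ( Y )
n . n . ( Z )
n . n . ( W )
n . n . ( n )

[X [X [X [Y [Z [W n]]]] . [Y [Z [W n]]]] . [Y [Z [W ( [X [Y [Z [W n]]]] )]]]]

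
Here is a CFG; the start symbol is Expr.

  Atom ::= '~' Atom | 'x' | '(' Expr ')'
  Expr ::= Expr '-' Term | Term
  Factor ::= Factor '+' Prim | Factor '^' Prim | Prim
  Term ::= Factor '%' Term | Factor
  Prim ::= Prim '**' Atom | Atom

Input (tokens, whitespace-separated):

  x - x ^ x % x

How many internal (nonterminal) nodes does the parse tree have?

[Expr [Expr [Term [Factor [Prim [Atom x]]]]] - [Term [Factor [Factor [Prim [Atom x]]] ^ [Prim [Atom x]]] % [Term [Factor [Prim [Atom x]]]]]]

17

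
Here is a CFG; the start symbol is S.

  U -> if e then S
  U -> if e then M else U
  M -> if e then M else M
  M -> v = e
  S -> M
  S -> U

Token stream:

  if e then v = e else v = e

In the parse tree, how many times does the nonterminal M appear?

3

[S [M if e then [M v = e] else [M v = e]]]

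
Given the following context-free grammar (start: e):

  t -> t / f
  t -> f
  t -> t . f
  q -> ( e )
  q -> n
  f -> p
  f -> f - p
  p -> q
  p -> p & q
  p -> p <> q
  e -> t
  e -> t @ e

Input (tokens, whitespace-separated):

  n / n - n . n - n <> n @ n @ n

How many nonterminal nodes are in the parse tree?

31

[e [t [t [t [f [p [q n]]]] / [f [f [p [q n]]] - [p [q n]]]] . [f [f [p [q n]]] - [p [p [q n]] <> [q n]]]] @ [e [t [f [p [q n]]]] @ [e [t [f [p [q n]]]]]]]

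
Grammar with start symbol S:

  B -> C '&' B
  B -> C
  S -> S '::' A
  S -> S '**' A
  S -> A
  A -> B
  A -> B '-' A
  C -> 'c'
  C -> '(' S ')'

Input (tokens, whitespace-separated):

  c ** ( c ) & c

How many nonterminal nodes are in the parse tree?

14

[S [S [A [B [C c]]]] ** [A [B [C ( [S [A [B [C c]]]] )] & [B [C c]]]]]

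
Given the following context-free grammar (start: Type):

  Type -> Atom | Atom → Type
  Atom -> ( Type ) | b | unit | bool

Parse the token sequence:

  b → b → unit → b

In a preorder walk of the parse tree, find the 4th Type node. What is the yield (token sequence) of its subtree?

[Type [Atom b] → [Type [Atom b] → [Type [Atom unit] → [Type [Atom b]]]]]

b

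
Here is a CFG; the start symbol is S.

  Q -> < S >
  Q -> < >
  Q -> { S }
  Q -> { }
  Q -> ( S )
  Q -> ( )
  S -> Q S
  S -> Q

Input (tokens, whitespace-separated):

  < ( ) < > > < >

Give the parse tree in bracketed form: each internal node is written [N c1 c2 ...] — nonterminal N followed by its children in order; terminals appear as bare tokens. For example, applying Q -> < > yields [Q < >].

[S [Q < [S [Q ( )] [S [Q < >]]] >] [S [Q < >]]]

S
Q S
< S > S
< Q S > S
< ( ) S > S
< ( ) Q > S
< ( ) < > > S
< ( ) < > > Q
< ( ) < > > < >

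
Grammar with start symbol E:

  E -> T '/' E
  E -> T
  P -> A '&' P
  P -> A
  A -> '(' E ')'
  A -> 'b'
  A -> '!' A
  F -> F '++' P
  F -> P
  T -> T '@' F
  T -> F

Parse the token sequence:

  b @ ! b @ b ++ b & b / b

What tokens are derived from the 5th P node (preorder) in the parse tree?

[E [T [T [T [F [P [A b]]]] @ [F [P [A ! [A b]]]]] @ [F [F [P [A b]]] ++ [P [A b] & [P [A b]]]]] / [E [T [F [P [A b]]]]]]

b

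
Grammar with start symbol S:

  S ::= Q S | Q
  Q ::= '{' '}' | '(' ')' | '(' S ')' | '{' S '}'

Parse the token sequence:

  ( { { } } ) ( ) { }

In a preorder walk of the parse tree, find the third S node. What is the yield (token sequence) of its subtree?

[S [Q ( [S [Q { [S [Q { }]] }]] )] [S [Q ( )] [S [Q { }]]]]

{ }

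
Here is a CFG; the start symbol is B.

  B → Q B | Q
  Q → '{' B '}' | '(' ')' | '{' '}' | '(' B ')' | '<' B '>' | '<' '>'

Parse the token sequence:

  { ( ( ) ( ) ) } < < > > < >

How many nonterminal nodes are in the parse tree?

14

[B [Q { [B [Q ( [B [Q ( )] [B [Q ( )]]] )]] }] [B [Q < [B [Q < >]] >] [B [Q < >]]]]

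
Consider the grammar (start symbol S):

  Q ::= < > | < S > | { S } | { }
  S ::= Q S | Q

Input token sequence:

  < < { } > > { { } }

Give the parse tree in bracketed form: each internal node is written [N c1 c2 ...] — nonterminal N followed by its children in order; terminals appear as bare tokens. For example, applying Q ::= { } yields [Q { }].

[S [Q < [S [Q < [S [Q { }]] >]] >] [S [Q { [S [Q { }]] }]]]

S
Q S
< S > S
< Q > S
< < S > > S
< < Q > > S
< < { } > > S
< < { } > > Q
< < { } > > { S }
< < { } > > { Q }
< < { } > > { { } }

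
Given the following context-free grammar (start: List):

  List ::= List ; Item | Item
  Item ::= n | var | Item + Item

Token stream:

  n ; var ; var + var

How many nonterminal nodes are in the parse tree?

8

[List [List [List [Item n]] ; [Item var]] ; [Item [Item var] + [Item var]]]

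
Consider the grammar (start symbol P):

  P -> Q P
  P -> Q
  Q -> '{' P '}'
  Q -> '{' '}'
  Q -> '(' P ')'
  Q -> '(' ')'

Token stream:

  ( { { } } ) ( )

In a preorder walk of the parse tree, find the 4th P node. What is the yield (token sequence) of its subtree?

[P [Q ( [P [Q { [P [Q { }]] }]] )] [P [Q ( )]]]

( )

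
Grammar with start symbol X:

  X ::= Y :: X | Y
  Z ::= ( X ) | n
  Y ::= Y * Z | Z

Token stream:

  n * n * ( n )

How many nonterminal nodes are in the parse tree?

[X [Y [Y [Y [Z n]] * [Z n]] * [Z ( [X [Y [Z n]]] )]]]

10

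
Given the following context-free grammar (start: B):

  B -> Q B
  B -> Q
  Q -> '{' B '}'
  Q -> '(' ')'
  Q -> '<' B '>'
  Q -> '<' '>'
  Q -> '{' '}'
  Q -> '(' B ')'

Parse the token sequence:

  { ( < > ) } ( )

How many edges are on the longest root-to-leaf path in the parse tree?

[B [Q { [B [Q ( [B [Q < >]] )]] }] [B [Q ( )]]]

6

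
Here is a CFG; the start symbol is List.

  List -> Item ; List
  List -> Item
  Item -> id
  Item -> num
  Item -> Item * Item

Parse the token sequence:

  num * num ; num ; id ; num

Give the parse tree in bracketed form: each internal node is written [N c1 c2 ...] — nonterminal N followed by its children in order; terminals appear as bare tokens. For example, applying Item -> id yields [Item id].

[List [Item [Item num] * [Item num]] ; [List [Item num] ; [List [Item id] ; [List [Item num]]]]]

List
Item ; List
Item * Item ; List
num * Item ; List
num * num ; List
num * num ; Item ; List
num * num ; num ; List
num * num ; num ; Item ; List
num * num ; num ; id ; List
num * num ; num ; id ; Item
num * num ; num ; id ; num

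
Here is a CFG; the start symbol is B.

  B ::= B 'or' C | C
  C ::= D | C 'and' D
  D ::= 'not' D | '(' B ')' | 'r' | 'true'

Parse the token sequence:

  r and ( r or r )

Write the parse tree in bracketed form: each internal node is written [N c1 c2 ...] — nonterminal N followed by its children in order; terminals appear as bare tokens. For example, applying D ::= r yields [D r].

B
C
C and D
D and D
r and D
r and ( B )
r and ( B or C )
r and ( C or C )
r and ( D or C )
r and ( r or C )
r and ( r or D )
r and ( r or r )

[B [C [C [D r]] and [D ( [B [B [C [D r]]] or [C [D r]]] )]]]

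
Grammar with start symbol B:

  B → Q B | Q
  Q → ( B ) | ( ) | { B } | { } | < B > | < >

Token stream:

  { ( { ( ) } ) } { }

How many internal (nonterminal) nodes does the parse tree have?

10

[B [Q { [B [Q ( [B [Q { [B [Q ( )]] }]] )]] }] [B [Q { }]]]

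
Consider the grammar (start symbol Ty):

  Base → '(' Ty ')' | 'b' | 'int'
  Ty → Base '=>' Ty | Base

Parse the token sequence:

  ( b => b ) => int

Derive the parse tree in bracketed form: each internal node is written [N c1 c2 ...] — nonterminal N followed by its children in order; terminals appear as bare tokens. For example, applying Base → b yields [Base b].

Ty
Base => Ty
( Ty ) => Ty
( Base => Ty ) => Ty
( b => Ty ) => Ty
( b => Base ) => Ty
( b => b ) => Ty
( b => b ) => Base
( b => b ) => int

[Ty [Base ( [Ty [Base b] => [Ty [Base b]]] )] => [Ty [Base int]]]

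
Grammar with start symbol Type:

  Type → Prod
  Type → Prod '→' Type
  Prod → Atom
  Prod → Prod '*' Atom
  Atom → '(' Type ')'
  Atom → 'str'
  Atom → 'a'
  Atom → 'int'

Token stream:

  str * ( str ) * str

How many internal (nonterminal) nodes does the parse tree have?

10

[Type [Prod [Prod [Prod [Atom str]] * [Atom ( [Type [Prod [Atom str]]] )]] * [Atom str]]]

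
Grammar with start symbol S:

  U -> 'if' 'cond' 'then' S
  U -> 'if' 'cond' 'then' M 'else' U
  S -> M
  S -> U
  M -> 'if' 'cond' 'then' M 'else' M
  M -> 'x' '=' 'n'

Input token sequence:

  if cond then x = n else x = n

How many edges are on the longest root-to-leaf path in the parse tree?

[S [M if cond then [M x = n] else [M x = n]]]

3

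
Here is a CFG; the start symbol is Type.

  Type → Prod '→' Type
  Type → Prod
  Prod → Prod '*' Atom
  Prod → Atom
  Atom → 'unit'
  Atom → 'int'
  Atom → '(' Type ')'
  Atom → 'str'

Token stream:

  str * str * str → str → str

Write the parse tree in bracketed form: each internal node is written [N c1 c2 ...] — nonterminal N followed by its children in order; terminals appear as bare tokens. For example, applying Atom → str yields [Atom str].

[Type [Prod [Prod [Prod [Atom str]] * [Atom str]] * [Atom str]] → [Type [Prod [Atom str]] → [Type [Prod [Atom str]]]]]

Type
Prod → Type
Prod * Atom → Type
Prod * Atom * Atom → Type
Atom * Atom * Atom → Type
str * Atom * Atom → Type
str * str * Atom → Type
str * str * str → Type
str * str * str → Prod → Type
str * str * str → Atom → Type
str * str * str → str → Type
str * str * str → str → Prod
str * str * str → str → Atom
str * str * str → str → str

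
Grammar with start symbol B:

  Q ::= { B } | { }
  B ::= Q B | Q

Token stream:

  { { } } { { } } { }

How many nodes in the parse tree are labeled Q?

[B [Q { [B [Q { }]] }] [B [Q { [B [Q { }]] }] [B [Q { }]]]]

5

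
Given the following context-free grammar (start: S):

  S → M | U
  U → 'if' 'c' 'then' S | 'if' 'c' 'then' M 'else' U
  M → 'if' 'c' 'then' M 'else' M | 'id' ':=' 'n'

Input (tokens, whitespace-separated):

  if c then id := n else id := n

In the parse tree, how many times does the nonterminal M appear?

[S [M if c then [M id := n] else [M id := n]]]

3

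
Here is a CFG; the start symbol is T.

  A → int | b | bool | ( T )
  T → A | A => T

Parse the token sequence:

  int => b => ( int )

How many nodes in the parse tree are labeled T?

4

[T [A int] => [T [A b] => [T [A ( [T [A int]] )]]]]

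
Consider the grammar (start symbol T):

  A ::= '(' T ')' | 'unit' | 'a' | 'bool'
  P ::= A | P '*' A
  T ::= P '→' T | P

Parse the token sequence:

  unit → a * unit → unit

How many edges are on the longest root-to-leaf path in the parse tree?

[T [P [A unit]] → [T [P [P [A a]] * [A unit]] → [T [P [A unit]]]]]

5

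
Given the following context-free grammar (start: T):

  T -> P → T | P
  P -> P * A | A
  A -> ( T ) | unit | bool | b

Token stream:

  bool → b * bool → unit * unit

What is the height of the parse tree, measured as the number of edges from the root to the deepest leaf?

6

[T [P [A bool]] → [T [P [P [A b]] * [A bool]] → [T [P [P [A unit]] * [A unit]]]]]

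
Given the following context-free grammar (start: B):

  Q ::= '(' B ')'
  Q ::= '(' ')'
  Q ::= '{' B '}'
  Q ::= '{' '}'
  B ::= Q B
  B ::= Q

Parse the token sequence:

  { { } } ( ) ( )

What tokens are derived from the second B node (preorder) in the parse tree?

[B [Q { [B [Q { }]] }] [B [Q ( )] [B [Q ( )]]]]

{ }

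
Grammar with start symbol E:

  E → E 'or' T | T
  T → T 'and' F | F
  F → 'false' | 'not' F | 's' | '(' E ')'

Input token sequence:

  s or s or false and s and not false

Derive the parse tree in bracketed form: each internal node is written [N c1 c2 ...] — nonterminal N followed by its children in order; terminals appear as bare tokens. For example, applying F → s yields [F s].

[E [E [E [T [F s]]] or [T [F s]]] or [T [T [T [F false]] and [F s]] and [F not [F false]]]]

E
E or T
E or T or T
T or T or T
F or T or T
s or T or T
s or F or T
s or s or T
s or s or T and F
s or s or T and F and F
s or s or F and F and F
s or s or false and F and F
s or s or false and s and F
s or s or false and s and not F
s or s or false and s and not false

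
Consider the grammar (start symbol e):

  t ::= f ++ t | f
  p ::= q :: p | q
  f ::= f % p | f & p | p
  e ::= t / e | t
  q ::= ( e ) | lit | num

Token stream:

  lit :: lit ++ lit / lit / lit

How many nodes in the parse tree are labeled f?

4

[e [t [f [p [q lit] :: [p [q lit]]]] ++ [t [f [p [q lit]]]]] / [e [t [f [p [q lit]]]] / [e [t [f [p [q lit]]]]]]]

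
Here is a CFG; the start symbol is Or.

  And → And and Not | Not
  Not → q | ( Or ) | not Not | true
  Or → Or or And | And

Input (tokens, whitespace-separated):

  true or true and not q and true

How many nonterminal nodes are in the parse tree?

[Or [Or [And [Not true]]] or [And [And [And [Not true]] and [Not not [Not q]]] and [Not true]]]

11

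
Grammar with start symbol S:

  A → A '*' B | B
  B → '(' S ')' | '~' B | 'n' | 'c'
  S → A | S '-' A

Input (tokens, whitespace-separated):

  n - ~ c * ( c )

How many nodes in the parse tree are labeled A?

4

[S [S [A [B n]]] - [A [A [B ~ [B c]]] * [B ( [S [A [B c]]] )]]]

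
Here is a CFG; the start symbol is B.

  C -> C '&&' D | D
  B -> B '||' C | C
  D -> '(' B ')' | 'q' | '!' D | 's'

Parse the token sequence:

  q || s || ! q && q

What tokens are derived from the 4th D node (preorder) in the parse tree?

q

[B [B [B [C [D q]]] || [C [D s]]] || [C [C [D ! [D q]]] && [D q]]]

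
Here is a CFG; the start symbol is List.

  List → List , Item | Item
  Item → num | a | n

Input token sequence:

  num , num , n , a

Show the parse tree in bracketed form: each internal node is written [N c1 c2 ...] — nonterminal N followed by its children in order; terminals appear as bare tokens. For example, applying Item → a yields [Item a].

List
List , Item
List , Item , Item
List , Item , Item , Item
Item , Item , Item , Item
num , Item , Item , Item
num , num , Item , Item
num , num , n , Item
num , num , n , a

[List [List [List [List [Item num]] , [Item num]] , [Item n]] , [Item a]]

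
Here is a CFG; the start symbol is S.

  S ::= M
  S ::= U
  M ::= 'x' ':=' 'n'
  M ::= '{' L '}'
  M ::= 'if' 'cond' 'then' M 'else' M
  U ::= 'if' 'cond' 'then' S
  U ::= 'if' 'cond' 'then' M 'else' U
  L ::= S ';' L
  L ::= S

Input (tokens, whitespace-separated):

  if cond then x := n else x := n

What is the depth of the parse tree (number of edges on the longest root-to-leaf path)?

[S [M if cond then [M x := n] else [M x := n]]]

3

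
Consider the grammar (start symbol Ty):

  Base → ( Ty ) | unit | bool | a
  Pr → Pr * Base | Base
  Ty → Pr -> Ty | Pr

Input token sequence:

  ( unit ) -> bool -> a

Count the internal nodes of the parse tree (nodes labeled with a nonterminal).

[Ty [Pr [Base ( [Ty [Pr [Base unit]]] )]] -> [Ty [Pr [Base bool]] -> [Ty [Pr [Base a]]]]]

12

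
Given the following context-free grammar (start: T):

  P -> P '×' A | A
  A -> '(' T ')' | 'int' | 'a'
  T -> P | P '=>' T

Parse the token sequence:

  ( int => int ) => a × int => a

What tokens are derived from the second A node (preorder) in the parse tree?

int

[T [P [A ( [T [P [A int]] => [T [P [A int]]]] )]] => [T [P [P [A a]] × [A int]] => [T [P [A a]]]]]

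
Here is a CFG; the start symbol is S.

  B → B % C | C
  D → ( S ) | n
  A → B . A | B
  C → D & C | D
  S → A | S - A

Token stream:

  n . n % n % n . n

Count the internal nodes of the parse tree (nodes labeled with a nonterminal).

19

[S [A [B [C [D n]]] . [A [B [B [B [C [D n]]] % [C [D n]]] % [C [D n]]] . [A [B [C [D n]]]]]]]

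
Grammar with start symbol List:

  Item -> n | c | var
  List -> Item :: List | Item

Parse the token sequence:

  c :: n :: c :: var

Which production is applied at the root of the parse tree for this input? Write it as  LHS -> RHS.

List -> Item :: List

[List [Item c] :: [List [Item n] :: [List [Item c] :: [List [Item var]]]]]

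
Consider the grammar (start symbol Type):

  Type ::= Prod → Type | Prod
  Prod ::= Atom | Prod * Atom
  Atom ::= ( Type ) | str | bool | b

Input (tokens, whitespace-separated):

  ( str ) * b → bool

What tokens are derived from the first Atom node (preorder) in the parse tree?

( str )

[Type [Prod [Prod [Atom ( [Type [Prod [Atom str]]] )]] * [Atom b]] → [Type [Prod [Atom bool]]]]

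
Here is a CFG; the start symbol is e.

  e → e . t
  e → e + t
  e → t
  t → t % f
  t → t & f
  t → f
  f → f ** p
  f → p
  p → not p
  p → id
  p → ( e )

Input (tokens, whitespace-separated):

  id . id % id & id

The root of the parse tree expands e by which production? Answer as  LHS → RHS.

[e [e [t [f [p id]]]] . [t [t [t [f [p id]]] % [f [p id]]] & [f [p id]]]]

e → e . t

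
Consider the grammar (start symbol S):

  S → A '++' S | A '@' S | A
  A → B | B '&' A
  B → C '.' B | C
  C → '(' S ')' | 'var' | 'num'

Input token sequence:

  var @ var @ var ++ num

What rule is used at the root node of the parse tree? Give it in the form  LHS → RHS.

[S [A [B [C var]]] @ [S [A [B [C var]]] @ [S [A [B [C var]]] ++ [S [A [B [C num]]]]]]]

S → A '@' S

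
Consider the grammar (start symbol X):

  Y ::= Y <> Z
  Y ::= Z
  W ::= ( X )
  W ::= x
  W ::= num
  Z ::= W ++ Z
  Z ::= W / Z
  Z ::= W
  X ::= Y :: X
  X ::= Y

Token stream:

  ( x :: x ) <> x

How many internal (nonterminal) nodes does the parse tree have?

15

[X [Y [Y [Z [W ( [X [Y [Z [W x]]] :: [X [Y [Z [W x]]]]] )]]] <> [Z [W x]]]]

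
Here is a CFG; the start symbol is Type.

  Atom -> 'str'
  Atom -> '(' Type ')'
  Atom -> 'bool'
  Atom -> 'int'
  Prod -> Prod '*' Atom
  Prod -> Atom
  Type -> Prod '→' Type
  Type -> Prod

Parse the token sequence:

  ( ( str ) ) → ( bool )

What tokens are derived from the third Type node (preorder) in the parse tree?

[Type [Prod [Atom ( [Type [Prod [Atom ( [Type [Prod [Atom str]]] )]]] )]] → [Type [Prod [Atom ( [Type [Prod [Atom bool]]] )]]]]

str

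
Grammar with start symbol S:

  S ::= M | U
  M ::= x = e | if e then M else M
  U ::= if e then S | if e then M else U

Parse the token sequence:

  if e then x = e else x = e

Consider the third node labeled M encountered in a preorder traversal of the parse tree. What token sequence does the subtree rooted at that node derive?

x = e

[S [M if e then [M x = e] else [M x = e]]]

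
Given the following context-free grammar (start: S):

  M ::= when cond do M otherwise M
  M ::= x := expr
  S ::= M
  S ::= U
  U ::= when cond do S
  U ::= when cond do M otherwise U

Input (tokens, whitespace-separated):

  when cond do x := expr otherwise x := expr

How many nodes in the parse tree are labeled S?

[S [M when cond do [M x := expr] otherwise [M x := expr]]]

1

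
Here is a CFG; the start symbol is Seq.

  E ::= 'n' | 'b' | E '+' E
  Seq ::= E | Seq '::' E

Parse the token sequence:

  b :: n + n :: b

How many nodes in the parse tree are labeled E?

5

[Seq [Seq [Seq [E b]] :: [E [E n] + [E n]]] :: [E b]]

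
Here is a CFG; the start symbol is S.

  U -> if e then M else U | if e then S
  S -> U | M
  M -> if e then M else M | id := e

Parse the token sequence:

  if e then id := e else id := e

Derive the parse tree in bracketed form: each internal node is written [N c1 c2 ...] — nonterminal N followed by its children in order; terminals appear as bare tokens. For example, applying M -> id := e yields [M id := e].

S
M
if e then M else M
if e then id := e else M
if e then id := e else id := e

[S [M if e then [M id := e] else [M id := e]]]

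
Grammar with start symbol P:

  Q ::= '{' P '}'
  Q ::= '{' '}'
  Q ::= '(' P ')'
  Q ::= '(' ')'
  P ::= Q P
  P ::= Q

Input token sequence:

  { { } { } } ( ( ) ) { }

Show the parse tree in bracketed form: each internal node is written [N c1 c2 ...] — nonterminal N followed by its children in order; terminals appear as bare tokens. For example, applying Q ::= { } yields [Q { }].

P
Q P
{ P } P
{ Q P } P
{ { } P } P
{ { } Q } P
{ { } { } } P
{ { } { } } Q P
{ { } { } } ( P ) P
{ { } { } } ( Q ) P
{ { } { } } ( ( ) ) P
{ { } { } } ( ( ) ) Q
{ { } { } } ( ( ) ) { }

[P [Q { [P [Q { }] [P [Q { }]]] }] [P [Q ( [P [Q ( )]] )] [P [Q { }]]]]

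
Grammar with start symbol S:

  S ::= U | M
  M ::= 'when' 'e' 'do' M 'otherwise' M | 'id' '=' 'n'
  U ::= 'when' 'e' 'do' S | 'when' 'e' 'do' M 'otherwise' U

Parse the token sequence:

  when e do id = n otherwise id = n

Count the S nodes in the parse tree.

1

[S [M when e do [M id = n] otherwise [M id = n]]]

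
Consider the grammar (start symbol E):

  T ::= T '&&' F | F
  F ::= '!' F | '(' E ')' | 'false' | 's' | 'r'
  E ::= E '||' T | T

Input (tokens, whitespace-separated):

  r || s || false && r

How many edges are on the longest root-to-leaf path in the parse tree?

5

[E [E [E [T [F r]]] || [T [F s]]] || [T [T [F false]] && [F r]]]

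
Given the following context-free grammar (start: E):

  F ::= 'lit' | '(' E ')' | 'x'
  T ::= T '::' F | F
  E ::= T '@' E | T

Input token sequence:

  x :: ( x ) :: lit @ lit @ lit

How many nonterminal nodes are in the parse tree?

16

[E [T [T [T [F x]] :: [F ( [E [T [F x]]] )]] :: [F lit]] @ [E [T [F lit]] @ [E [T [F lit]]]]]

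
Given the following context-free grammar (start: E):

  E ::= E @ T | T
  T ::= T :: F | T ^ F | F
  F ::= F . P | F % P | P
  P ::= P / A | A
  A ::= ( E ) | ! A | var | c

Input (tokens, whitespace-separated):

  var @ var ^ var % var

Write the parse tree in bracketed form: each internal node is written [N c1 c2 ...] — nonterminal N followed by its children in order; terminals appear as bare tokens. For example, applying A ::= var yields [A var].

[E [E [T [F [P [A var]]]]] @ [T [T [F [P [A var]]]] ^ [F [F [P [A var]]] % [P [A var]]]]]

E
E @ T
T @ T
F @ T
P @ T
A @ T
var @ T
var @ T ^ F
var @ F ^ F
var @ P ^ F
var @ A ^ F
var @ var ^ F
var @ var ^ F % P
var @ var ^ P % P
var @ var ^ A % P
var @ var ^ var % P
var @ var ^ var % A
var @ var ^ var % var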